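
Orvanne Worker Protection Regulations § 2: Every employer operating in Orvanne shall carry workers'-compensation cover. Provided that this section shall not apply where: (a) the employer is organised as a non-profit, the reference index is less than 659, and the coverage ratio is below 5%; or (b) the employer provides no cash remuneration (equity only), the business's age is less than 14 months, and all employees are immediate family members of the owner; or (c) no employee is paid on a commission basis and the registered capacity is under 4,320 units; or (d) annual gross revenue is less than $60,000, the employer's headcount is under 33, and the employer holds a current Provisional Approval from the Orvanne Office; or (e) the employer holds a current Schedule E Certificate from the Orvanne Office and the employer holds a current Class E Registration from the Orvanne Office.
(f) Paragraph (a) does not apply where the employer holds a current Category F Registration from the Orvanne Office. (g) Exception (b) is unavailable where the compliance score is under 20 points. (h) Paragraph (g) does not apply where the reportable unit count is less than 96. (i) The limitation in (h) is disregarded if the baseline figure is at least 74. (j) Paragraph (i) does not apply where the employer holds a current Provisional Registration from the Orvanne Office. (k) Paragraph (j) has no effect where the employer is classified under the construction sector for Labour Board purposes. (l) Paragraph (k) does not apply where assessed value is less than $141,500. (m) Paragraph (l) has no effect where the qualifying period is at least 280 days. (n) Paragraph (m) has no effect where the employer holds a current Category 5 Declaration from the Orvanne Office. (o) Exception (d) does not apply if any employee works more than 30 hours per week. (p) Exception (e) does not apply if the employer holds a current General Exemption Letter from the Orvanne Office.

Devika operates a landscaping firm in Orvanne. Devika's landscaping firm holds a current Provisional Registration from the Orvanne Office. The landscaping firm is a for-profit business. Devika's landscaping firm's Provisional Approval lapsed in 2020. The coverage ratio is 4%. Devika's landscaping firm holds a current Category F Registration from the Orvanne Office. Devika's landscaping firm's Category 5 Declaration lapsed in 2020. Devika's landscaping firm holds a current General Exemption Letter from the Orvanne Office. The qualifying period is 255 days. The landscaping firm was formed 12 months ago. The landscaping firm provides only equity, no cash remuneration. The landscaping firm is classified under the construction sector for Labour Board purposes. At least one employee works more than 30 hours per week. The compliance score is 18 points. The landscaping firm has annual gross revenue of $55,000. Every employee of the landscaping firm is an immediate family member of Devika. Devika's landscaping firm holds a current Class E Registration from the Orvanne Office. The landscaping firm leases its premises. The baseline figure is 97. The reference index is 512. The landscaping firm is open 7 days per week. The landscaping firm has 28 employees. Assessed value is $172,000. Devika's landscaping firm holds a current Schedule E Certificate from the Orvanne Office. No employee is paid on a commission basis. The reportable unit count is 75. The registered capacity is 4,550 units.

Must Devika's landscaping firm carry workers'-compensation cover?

Yes — Devika's landscaping firm must carry workers'-compensation cover.

Exception (a) requires that the employer is organised as a non-profit; but the employer is for-profit, so (a) is unavailable.
All of (b)'s requirements are met (remuneration is equity-only; the business's age is 12 months, less than the 14 months limit; every employee is an immediate family member). However, paragraphs (g)–(n) must be considered: (g) operates — the compliance score is 18 points, under the 20 points limit. (h) is triggered (the reportable unit count is 75, less than the 96 limit), but is itself disapplied by (i): (i) operates against (h): the baseline figure is 97, meeting the 74 threshold. (j) is triggered (a current Provisional Registration is held), but is itself disapplied by (k): (k) operates against (j): the landscaping firm is classified under the construction sector. (l), which would lift (k), does not operate here — assessed value is $172,000, not less than $141,500. So (b) is unavailable.
Exception (c) fails — the registered capacity is 4,550 units, not under 4,320 units.
Exception (d) fails — the Provisional Approval is not current.
Exception (e): a current Schedule E Certificate is held; a current Class E Registration is held — every condition holds. However, paragraph (p) must be considered: (p) operates against (e): a current General Exemption Letter is held. So (e) is unavailable.
No exception displaces § 2.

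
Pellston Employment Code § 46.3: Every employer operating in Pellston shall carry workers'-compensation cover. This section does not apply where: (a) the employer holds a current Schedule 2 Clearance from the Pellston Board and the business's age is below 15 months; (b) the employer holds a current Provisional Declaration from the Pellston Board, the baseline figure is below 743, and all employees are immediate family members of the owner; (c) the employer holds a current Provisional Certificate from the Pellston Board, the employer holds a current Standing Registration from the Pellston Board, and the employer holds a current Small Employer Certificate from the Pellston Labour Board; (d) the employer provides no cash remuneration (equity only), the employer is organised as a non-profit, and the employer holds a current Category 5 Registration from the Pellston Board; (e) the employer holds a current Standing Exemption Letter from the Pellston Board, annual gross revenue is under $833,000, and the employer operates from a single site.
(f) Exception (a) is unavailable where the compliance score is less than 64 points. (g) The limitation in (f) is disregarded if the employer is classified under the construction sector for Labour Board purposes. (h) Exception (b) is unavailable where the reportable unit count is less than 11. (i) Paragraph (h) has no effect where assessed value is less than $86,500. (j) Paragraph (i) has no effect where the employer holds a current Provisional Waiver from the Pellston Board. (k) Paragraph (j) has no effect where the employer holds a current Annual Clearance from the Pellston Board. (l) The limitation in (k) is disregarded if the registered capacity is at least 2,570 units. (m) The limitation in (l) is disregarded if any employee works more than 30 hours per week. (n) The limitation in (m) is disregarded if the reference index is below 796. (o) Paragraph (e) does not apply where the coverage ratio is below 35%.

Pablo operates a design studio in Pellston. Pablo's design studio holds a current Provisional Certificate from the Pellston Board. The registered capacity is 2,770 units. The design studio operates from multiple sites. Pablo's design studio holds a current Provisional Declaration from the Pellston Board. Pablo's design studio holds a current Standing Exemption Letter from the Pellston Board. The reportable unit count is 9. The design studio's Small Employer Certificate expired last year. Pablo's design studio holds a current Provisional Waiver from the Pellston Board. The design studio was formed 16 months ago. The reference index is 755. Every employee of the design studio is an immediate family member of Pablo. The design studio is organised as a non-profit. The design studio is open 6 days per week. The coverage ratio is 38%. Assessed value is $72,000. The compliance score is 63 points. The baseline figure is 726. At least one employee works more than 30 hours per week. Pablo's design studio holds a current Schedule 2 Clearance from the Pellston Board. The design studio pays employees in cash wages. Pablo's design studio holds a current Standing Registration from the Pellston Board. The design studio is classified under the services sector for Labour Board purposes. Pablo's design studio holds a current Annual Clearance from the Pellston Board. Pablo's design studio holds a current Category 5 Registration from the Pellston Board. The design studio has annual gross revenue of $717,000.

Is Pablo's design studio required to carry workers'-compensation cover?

Exception (a) requires that the business's age is below 15 months; but the business's age is 16 months, not below 15 months, so (a) is unavailable.
Exception (b): a current Provisional Declaration is held; the baseline figure is 726, below the 743 limit; every employee is an immediate family member — every condition holds. But: (h) is triggered — the reportable unit count is 9, less than the 11 limit. (i) operates (assessed value is $72,000, less than the $86,500 limit), but yields to (j): (j) operates against (i): a current Provisional Waiver is held. (k) would limit (j) — a current Annual Clearance is held — but (l) sets (k) aside: (l) is engaged — the registered capacity is 2,770 units, meeting the 2,570 units threshold. (m) would limit (l) — at least one employee exceeds 30 hours/week — but (n) sets (m) aside: (n) operates against (m): the reference index is 755, below the 796 limit. Exception (b) does not apply.
Exception (c) fails — the Small Employer Certificate has expired.
Exception (d) does not apply: employees are paid cash wages.
Exception (e) fails — the employer operates from multiple sites.
No exception is made out. Pablo's design studio falls within the general rule.

Yes — Pablo's design studio must carry workers'-compensation cover.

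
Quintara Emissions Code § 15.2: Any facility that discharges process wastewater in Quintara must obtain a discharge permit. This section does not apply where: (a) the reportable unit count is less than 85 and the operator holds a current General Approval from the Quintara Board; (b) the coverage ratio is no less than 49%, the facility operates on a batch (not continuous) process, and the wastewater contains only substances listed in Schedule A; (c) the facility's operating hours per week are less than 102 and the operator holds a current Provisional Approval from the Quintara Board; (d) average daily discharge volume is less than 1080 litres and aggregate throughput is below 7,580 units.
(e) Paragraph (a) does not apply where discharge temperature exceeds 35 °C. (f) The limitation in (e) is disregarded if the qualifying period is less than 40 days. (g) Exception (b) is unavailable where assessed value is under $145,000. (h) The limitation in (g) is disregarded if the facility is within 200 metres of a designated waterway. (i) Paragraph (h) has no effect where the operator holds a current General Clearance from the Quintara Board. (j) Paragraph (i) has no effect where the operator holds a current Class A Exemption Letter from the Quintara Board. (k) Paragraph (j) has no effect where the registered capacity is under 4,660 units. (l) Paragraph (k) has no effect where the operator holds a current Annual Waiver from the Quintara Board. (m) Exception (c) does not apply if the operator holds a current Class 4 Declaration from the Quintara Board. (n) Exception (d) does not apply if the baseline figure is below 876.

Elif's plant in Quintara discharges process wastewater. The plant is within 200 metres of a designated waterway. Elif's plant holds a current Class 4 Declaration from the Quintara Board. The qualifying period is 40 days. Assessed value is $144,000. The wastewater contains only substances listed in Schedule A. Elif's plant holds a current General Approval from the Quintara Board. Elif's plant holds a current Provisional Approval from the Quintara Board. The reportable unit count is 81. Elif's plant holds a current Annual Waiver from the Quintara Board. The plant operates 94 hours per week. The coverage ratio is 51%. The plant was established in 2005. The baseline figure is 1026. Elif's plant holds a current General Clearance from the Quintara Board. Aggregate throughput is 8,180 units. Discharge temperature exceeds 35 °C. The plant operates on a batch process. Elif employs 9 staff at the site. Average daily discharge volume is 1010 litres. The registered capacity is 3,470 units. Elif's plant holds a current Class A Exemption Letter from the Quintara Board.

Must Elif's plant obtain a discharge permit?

No — exception (b) applies; Elif's plant is not required to obtain a discharge permit.

Exception (a)'s conditions are all satisfied: the reportable unit count is 81, less than the 85 limit; a current General Approval is held. However, paragraphs (e)–(f) must be considered: (e) operates against (a): discharge temperature exceeds 35 °C. (f) is inapplicable (the qualifying period is 40 days, not less than 40 days), so (e) stands. Exception (a) does not apply.
Exception (b): the coverage ratio is 51%, meeting the 49% threshold; the facility operates on a batch process; the wastewater is Schedule-A-only — every condition holds. Applying paragraphs (g)–(l): (g) would limit (b) — assessed value is $144,000, under the $145,000 limit — but (h) sets (g) aside: (h) operates — the plant is within 200 m of a designated waterway. (i) applies (a current General Clearance is held), but is set aside by (j): (j) operates against (i): a current Class A Exemption Letter is held. (k) operates (the registered capacity is 3,470 units, under the 4,660 units limit), but is itself disapplied by (l): (l) is triggered — a current Annual Waiver is held. Exception (b) stands.
Exception (c): the facility's operating hours per week are 94, less than the 102 limit; a current Provisional Approval is held — every condition holds. But applying paragraph (m): (m) applies — a current Class 4 Declaration is held. Exception (c) does not apply.
Exception (d) does not apply: aggregate throughput is 8,180 units, not below 7,580 units.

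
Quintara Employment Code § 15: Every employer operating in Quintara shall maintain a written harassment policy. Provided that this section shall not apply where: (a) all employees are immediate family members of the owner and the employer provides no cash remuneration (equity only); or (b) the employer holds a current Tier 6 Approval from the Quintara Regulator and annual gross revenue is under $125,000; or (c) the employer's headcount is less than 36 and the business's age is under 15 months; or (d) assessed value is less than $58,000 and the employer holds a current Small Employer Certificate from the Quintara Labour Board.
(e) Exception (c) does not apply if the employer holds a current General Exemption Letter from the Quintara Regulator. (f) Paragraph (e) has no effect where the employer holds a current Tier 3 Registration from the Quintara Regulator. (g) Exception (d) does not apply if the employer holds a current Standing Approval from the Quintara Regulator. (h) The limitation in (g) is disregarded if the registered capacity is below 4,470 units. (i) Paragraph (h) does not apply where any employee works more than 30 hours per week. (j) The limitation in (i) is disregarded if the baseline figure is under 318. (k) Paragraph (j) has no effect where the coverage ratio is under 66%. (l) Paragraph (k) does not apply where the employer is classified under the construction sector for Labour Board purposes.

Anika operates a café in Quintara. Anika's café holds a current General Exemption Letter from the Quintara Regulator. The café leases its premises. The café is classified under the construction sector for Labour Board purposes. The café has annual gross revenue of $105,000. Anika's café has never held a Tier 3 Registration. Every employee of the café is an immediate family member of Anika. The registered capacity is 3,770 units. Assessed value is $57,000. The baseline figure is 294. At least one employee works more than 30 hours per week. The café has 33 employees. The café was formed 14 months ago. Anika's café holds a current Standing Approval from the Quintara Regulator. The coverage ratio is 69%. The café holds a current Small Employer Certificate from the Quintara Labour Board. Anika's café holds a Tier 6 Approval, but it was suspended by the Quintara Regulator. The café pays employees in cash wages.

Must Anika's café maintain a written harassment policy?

Exception (a) fails — employees are paid cash wages.
Exception (b) does not apply: the Tier 6 Approval is not current.
Exception (c): the employer's headcount is 33, less than the 36 limit; the business's age is 14 months, under the 15 months limit — every condition holds. But: (e) operates against (c): a current General Exemption Letter is held. (f), which would lift (e), is inapplicable — the Tier 3 Registration is not current. So (c) is unavailable.
Exception (d)'s conditions are all satisfied: assessed value is $57,000, less than the $58,000 limit; a current Small Employer Certificate is held. As to paragraphs (g)–(l): (g) would limit (d) — a current Standing Approval is held — but (h) sets (g) aside: (h) operates against (g): the registered capacity is 3,770 units, below the 4,470 units limit. (i) is triggered (at least one employee exceeds 30 hours/week), but yields to (j): (j) is engaged — the baseline figure is 294, under the 318 limit. (k) is inapplicable (the coverage ratio is 69%, not under 66%), so (j) stands. Exception (d) stands.

No — exception (d) applies; Anika's café is not required to maintain a written harassment policy.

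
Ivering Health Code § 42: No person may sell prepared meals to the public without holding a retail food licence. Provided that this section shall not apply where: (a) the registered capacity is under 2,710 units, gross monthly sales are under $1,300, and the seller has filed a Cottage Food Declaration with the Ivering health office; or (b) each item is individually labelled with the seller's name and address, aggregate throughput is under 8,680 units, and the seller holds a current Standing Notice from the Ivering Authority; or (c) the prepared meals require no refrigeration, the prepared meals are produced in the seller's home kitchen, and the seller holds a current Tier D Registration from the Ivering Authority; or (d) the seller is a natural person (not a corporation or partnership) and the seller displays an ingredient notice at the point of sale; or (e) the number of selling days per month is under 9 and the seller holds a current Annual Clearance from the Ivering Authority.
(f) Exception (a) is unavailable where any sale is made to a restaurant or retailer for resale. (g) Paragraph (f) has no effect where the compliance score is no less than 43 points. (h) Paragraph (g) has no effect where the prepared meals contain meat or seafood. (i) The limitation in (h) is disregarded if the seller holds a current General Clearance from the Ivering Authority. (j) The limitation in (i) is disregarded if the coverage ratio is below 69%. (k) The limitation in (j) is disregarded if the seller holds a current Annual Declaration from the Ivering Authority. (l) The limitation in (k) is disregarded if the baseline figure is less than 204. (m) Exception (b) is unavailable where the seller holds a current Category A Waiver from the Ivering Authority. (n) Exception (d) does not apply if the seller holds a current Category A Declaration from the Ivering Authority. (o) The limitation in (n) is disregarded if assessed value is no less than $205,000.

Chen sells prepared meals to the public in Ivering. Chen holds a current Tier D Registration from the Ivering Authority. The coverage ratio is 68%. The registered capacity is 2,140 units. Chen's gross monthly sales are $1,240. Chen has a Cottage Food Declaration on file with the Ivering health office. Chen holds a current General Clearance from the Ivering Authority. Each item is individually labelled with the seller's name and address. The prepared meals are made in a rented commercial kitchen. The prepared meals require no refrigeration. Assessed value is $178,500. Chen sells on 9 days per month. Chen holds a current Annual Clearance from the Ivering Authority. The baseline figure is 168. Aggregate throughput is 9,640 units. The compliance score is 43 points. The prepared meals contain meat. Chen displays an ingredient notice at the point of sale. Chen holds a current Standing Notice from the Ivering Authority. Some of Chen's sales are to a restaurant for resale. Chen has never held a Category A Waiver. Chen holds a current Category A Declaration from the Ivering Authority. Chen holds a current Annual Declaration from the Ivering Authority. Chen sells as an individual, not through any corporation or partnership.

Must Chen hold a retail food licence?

Exception (a): the registered capacity is 2,140 units, under the 2,710 units limit; gross monthly sales are $1,240, under the $1,300 limit; a Cottage Food Declaration is on file — every condition holds. But applying paragraphs (f)–(l): (f) operates against (a): some sales are to a restaurant for resale. (g) operates (the compliance score is 43 points, meeting the 43 points threshold), but is overridden by (h): (h) operates against (g): the prepared meals contain meat. (i) is engaged (a current General Clearance is held), but yields to (j): (j) applies — the coverage ratio is 68%, below the 69% limit. (k) would limit (j) — a current Annual Declaration is held — but (l) sets (k) aside: (l) applies — the baseline figure is 168, less than the 204 limit. So (a) is unavailable.
Exception (b) requires that aggregate throughput is under 8,680 units; but aggregate throughput is 9,640 units, not under 8,680 units, so (b) is unavailable.
Exception (c) fails — the prepared meals are made in a commercial kitchen, not a home kitchen.
Exception (d): the seller is a natural person; an ingredient notice is displayed — every condition holds. But applying paragraphs (n)–(o): (n) operates against (d): a current Category A Declaration is held. (o), which would lift (n), is inapplicable — assessed value is $178,500, short of $205,000. (d) is therefore removed.
Exception (e) fails — the number of selling days per month is 9, not under 9.
None of the exceptions is available; § 42 applies in full.

Yes — Chen must hold a retail food licence.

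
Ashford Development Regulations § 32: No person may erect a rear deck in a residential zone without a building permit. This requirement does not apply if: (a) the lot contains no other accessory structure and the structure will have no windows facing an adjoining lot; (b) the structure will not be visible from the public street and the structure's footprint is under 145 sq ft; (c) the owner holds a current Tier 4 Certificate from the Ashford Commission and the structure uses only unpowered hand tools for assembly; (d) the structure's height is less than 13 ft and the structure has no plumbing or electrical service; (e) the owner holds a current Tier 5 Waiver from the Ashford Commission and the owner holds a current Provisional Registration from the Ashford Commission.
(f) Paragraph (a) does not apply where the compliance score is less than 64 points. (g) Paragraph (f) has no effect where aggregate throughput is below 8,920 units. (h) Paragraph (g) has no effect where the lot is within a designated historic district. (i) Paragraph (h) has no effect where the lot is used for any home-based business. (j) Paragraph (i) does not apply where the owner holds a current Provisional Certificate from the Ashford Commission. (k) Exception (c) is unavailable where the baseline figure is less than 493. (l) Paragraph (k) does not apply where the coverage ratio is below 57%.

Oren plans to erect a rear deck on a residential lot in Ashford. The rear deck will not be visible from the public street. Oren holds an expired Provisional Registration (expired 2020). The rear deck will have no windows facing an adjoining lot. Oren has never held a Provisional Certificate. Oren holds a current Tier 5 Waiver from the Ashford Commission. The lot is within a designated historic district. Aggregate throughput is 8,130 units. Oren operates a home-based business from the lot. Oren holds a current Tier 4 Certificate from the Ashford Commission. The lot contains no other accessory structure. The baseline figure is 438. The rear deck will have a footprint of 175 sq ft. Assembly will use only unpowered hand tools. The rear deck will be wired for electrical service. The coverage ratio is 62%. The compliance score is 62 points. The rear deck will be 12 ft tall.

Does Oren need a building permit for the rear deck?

Exception (a)'s conditions are all satisfied: the lot has no other accessory structure; no windows face an adjoining lot. Under paragraphs (f)–(j): (f) would limit (a) — the compliance score is 62 points, less than the 64 points limit — but (g) sets (f) aside: (g) is engaged — aggregate throughput is 8,130 units, below the 8,920 units limit. (h) applies (the lot is in a historic district), but yields to (i): (i) operates against (h): a home-based business operates on the lot. (j) is not engaged (there is no Provisional Certificate in force), so (i) stands. So (a) applies.
Exception (b) fails — the structure's footprint is 175 sq ft, not under 145 sq ft.
Exception (c): a current Tier 4 Certificate is held; assembly uses only hand tools — every condition holds. But applying paragraphs (k)–(l): (k) applies — the baseline figure is 438, less than the 493 limit. (l) does not operate here (the coverage ratio is 62%, not below 57%), so (k) stands. Exception (c) does not apply.
Exception (d) does not apply: electrical service is planned.
Exception (e) does not apply: no current Provisional Registration is held.

No — exception (a) applies; Oren does not need a building permit.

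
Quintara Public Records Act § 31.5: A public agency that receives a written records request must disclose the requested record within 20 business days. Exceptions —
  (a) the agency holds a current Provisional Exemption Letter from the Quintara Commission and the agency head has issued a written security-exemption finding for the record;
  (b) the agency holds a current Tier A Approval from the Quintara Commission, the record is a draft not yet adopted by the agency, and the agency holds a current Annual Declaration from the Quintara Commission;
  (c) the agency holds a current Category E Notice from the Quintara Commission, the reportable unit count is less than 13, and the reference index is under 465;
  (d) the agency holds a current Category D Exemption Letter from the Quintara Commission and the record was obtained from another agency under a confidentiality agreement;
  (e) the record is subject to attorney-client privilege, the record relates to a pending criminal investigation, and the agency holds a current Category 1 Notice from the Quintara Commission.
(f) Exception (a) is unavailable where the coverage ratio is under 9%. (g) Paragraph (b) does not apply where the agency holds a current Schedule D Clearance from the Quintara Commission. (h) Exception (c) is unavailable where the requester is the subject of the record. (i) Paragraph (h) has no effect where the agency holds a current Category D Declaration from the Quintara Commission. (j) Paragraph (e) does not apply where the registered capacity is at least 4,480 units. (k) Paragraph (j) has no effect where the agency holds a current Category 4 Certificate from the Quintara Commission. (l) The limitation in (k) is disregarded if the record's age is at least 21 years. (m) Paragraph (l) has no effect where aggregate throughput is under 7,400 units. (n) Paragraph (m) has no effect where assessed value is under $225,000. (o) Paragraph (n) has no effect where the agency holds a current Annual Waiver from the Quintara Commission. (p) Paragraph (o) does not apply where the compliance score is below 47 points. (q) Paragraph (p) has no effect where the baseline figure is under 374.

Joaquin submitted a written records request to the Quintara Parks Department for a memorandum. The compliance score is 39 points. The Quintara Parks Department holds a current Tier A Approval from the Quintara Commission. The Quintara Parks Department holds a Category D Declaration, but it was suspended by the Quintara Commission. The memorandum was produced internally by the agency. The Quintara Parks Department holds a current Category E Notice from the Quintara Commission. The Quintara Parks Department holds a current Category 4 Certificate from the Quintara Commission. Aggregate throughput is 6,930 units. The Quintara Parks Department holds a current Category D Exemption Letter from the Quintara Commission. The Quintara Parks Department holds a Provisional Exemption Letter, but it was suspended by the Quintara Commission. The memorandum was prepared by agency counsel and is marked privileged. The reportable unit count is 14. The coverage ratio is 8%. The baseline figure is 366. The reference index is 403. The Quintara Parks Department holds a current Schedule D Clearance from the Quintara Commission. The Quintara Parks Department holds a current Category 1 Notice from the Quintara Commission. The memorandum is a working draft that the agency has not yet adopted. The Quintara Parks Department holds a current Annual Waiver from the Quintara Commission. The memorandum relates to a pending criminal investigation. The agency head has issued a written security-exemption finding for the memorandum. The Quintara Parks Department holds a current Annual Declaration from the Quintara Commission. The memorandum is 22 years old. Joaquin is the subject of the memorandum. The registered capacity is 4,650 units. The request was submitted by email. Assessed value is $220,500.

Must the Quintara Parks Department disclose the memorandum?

No — exception (e) applies; the Quintara Parks Department is not required to disclose the memorandum.

Exception (a) requires that the agency holds a current Provisional Exemption Letter from the Quintara Commission; but no current Provisional Exemption Letter is held, so (a) is unavailable.
All of (b)'s requirements are met (a current Tier A Approval is held; the memorandum is an unadopted draft; a current Annual Declaration is held). But: (g) operates against (b): a current Schedule D Clearance is held. Exception (b) does not apply.
Exception (c) does not apply: the reportable unit count is 14, not less than 13.
Exception (d) requires that the record was obtained from another agency under a confidentiality agreement; but the memorandum was produced internally, so (d) is unavailable.
Exception (e)'s conditions are all satisfied: the memorandum is privileged; the memorandum relates to a pending investigation; a current Category 1 Notice is held. As to paragraphs (j)–(q): (j) operates (the registered capacity is 4,650 units, meeting the 4,480 units threshold), but is set aside by (k): (k) operates against (j): a current Category 4 Certificate is held. (l) is triggered (the record's age is 22 years, meeting the 21 years threshold), but is displaced by (m): (m) operates against (l): aggregate throughput is 6,930 units, under the 7,400 units limit. (n) would limit (m) — assessed value is $220,500, under the $225,000 limit — but (o) sets (n) aside: (o) operates against (n): a current Annual Waiver is held. (p) would limit (o) — the compliance score is 39 points, below the 47 points limit — but (q) sets (p) aside: (q) operates against (p): the baseline figure is 366, under the 374 limit. So (e) applies.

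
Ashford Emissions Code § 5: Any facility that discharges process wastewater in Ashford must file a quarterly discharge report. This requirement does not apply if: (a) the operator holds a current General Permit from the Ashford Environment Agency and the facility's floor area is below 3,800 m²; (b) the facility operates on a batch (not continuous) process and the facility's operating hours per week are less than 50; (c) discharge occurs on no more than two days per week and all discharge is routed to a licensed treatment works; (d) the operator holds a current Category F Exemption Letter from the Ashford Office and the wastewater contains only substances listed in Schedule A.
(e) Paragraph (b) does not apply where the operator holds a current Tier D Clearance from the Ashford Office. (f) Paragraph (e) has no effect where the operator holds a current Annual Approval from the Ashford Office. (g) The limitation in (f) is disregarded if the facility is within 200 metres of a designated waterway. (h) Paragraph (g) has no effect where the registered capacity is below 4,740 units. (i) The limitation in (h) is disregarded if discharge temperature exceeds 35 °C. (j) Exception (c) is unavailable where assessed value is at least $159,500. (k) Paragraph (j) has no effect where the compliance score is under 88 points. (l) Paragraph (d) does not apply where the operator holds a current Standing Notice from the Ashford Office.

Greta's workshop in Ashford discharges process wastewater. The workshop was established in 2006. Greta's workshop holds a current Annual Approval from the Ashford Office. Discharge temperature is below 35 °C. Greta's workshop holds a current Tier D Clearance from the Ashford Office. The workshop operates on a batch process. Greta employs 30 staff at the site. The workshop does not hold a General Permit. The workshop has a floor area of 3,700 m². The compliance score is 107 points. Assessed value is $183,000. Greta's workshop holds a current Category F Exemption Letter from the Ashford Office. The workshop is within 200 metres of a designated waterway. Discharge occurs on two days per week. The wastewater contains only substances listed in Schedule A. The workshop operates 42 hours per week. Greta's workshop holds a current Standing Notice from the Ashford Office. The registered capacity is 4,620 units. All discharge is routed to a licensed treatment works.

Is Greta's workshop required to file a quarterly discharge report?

No — exception (b) applies; Greta's workshop is not required to file a quarterly discharge report.

Exception (a) requires that the operator holds a current General Permit from the Ashford Environment Agency; but no General Permit is held, so (a) is unavailable.
Exception (b): the facility operates on a batch process; the facility's operating hours per week are 42, less than the 50 limit — every condition holds. Considering the limiting provisions: (e) operates (a current Tier D Clearance is held), but is set aside by (f): (f) applies — a current Annual Approval is held. (g) applies (the workshop is within 200 m of a designated waterway), but is itself disapplied by (h): (h) is triggered — the registered capacity is 4,620 units, below the 4,740 units limit. (i) does not operate here (discharge temperature is below 35 °C), so (h) stands. Exception (b) stands.
Exception (c): discharge occurs on no more than two days per week; discharge is routed to a licensed treatment works — every condition holds. However, paragraphs (j)–(k) must be considered: (j) operates against (c): assessed value is $183,000, meeting the $159,500 threshold. (k), which would lift (j), is inapplicable — the compliance score is 107 points, not under 88 points. So (c) is unavailable.
Exception (d)'s conditions are all satisfied: a current Category F Exemption Letter is held; the wastewater is Schedule-A-only. However, paragraph (l) must be considered: (l) operates against (d): a current Standing Notice is held. So (d) is unavailable.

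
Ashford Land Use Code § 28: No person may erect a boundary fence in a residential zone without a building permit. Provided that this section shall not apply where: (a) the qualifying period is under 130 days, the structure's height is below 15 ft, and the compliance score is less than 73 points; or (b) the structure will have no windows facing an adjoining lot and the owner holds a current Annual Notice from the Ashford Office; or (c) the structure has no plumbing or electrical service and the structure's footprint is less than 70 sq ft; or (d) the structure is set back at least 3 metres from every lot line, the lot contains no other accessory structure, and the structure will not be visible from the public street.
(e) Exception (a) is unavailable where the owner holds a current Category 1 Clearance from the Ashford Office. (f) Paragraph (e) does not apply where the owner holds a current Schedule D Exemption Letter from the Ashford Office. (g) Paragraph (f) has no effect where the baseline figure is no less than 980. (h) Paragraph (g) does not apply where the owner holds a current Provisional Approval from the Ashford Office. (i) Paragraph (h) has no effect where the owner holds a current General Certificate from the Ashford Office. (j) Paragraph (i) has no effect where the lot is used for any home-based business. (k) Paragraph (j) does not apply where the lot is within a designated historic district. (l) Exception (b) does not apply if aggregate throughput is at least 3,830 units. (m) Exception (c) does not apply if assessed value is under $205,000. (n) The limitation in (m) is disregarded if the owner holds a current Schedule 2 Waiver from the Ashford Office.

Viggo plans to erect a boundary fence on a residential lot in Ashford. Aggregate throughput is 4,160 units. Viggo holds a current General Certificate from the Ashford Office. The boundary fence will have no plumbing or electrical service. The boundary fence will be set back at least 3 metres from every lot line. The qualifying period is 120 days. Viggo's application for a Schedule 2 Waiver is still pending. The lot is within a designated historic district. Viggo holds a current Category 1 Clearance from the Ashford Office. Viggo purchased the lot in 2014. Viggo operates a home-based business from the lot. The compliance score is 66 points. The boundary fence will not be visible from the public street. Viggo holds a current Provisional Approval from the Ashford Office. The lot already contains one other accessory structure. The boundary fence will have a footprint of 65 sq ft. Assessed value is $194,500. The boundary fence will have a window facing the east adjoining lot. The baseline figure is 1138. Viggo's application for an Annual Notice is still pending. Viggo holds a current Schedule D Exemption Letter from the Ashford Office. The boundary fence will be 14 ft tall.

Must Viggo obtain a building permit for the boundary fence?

Exception (a) is satisfied on its face — the qualifying period is 120 days, under the 130 days limit; the structure's height is 14 ft, below the 15 ft limit; the compliance score is 66 points, less than the 73 points limit. But applying paragraphs (e)–(k): (e) applies — a current Category 1 Clearance is held. (f) would limit (e) — a current Schedule D Exemption Letter is held — but (g) sets (f) aside: (g) operates against (f): the baseline figure is 1,138, meeting the 980 threshold. (h) would limit (g) — a current Provisional Approval is held — but (i) sets (h) aside: (i) operates against (h): a current General Certificate is held. (j) applies (a home-based business operates on the lot), but is displaced by (k): (k) is engaged — the lot is in a historic district. So (a) is unavailable.
Exception (b) requires that the structure will have no windows facing an adjoining lot; but a window faces an adjoining lot, so (b) is unavailable.
All of (c)'s requirements are met (there is no plumbing or electrical service; the structure's footprint is 65 sq ft, less than the 70 sq ft limit). But: (m) operates against (c): assessed value is $194,500, under the $205,000 limit. (n) does not operate here (no current Schedule 2 Waiver is held), so (m) stands. (c) is therefore removed.
Exception (d) fails — the lot already has another accessory structure.
Every exception is unavailable, so the rule governs.

Yes — Viggo must obtain a building permit.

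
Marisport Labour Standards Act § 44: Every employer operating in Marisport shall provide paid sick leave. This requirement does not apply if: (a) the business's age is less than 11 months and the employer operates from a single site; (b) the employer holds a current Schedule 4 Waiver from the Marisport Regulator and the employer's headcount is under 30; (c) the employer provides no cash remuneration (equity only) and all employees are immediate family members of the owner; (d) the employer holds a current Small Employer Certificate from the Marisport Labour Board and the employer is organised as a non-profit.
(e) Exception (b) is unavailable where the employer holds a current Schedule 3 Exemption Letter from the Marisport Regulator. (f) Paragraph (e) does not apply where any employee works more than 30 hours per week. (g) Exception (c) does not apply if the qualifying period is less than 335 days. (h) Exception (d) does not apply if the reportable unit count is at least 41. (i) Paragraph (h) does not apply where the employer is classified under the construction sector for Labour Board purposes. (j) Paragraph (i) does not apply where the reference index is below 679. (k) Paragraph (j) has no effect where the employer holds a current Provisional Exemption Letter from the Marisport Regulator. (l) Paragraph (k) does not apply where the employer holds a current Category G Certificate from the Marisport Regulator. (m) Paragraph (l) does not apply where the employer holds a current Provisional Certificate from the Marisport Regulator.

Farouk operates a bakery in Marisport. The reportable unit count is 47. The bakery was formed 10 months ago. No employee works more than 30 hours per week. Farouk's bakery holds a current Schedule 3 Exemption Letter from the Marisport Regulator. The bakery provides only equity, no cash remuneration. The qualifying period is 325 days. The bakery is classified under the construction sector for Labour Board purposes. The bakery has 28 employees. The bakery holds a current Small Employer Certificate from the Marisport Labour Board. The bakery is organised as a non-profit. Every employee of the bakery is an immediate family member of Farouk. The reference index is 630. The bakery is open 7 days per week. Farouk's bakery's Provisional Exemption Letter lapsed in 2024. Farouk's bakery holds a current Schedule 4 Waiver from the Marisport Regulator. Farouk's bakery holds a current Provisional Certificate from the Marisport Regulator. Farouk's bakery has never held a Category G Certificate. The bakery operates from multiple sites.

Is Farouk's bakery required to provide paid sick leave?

Exception (a) requires that the employer operates from a single site; but the employer operates from multiple sites, so (a) is unavailable.
Exception (b): a current Schedule 4 Waiver is held; the employer's headcount is 28, under the 30 limit — every condition holds. But: (e) operates against (b): a current Schedule 3 Exemption Letter is held. (f) is not engaged (no employee exceeds 30 hours/week), so (e) stands. (b) is therefore removed.
Exception (c): remuneration is equity-only; every employee is an immediate family member — every condition holds. Turning to paragraph (g): (g) operates against (c): the qualifying period is 325 days, less than the 335 days limit. (c) is therefore removed.
Exception (d): a current Small Employer Certificate is held; the employer is a non-profit — every condition holds. But applying paragraphs (h)–(m): (h) is engaged — the reportable unit count is 47, meeting the 41 threshold. (i) is triggered (the bakery is classified under the construction sector), but is itself disapplied by (j): (j) operates against (i): the reference index is 630, below the 679 limit. (k) is inapplicable (there is no Provisional Exemption Letter in force), so (j) stands. So (d) is unavailable.
No exception applies. The general rule governs.

Yes — Farouk's bakery must provide paid sick leave.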